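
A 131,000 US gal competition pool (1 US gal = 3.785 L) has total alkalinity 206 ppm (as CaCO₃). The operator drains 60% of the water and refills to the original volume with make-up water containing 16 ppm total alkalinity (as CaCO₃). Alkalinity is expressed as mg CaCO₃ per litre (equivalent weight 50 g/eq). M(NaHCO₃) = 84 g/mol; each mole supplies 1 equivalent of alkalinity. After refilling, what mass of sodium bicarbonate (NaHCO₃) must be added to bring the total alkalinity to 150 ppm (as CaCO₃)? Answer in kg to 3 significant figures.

48.3 kg

Volume: 131,000 US gal × 3.785 L/gal = 495,835 L.
After draining 60% and refilling: 206 × 0.40 + 16 × 0.60 = 92 ppm.
Deficit to target: 150 − 92 = 58 mg/L.
As CaCO₃: 58 mg/L × 495,835 L = 28,760 g; ÷ 50 g/eq ÷ 1 = 575.2 mol NaHCO₃.
Mass: 575.2 × 84 = 48,310 g.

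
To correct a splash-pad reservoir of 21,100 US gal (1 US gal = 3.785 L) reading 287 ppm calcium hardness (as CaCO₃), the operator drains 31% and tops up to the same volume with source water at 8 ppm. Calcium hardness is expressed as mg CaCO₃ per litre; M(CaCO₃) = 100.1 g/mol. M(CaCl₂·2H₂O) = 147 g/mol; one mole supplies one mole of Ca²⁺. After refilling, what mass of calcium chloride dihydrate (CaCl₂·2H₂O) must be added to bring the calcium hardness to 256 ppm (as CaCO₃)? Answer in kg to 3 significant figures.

6.51 kg

Volume: 21,100 US gal × 3.785 L/gal = 79,864 L.
After draining 31% and refilling: 287 × 0.69 + 8 × 0.31 = 200.51 ppm.
Deficit to target: 256 − 200.51 = 55.49 mg/L.
As CaCO₃: 55.49 mg/L × 79,864 L = 4432 g; ÷ 100.1 = 44.27 mol Ca²⁺.
Mass: 44.27 × 147 = 6508 g.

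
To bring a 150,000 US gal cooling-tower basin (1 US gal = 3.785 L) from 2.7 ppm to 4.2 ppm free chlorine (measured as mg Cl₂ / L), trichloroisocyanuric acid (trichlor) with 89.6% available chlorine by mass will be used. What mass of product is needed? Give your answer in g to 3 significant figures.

950 g

Volume: 150,000 US gal × 3.785 L/gal = 567,750 L.
Chlorine deficit: 4.2 − 2.7 = 1.5 ppm = 1.5 mg/L as Cl₂.
Cl₂ equivalent needed: 1.5 mg/L × 567,750 L = 851,600 mg = 851.6 g.
Product at 89.6% available chlorine: 851.6 / 0.896 = 950.5 g.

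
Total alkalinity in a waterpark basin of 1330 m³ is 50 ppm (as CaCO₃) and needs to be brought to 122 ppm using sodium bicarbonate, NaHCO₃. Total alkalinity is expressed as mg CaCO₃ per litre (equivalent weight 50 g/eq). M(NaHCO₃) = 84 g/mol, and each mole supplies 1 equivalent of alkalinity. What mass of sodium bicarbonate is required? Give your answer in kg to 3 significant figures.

161 kg

Volume: 1330 m³ = 1,330,000 L.
Alkalinity to add: (122 − 50) = 72 mg/L as CaCO₃ × 1,330,000 L = 95,760 g as CaCO₃.
Equivalents: 95,760 g ÷ 50 g/eq = 1915 eq.
NaHCO₃ supplies 1 eq per mole → 1915 mol.
Mass: 1915 mol × 84 g/mol = 160,900 g.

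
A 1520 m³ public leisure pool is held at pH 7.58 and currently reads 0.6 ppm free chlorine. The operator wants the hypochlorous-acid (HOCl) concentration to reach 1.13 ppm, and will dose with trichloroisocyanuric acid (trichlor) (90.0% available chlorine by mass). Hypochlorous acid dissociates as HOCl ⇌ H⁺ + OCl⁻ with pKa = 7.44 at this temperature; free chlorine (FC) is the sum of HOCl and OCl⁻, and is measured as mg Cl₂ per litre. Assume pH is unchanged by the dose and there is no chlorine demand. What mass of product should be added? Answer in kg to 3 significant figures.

Volume: 1520 m³ = 1,520,000 L.
[OCl⁻]/[HOCl] = 10^(pH − pKa) = 10^(7.58 − 7.44) = 1.38; fraction as HOCl = 1/(1 + 1.38) = 0.4201.
Free chlorine required for 1.13 ppm HOCl: 1.13 / 0.4201 = 2.69 ppm.
FC to add: 2.69 − 0.6 = 2.09 mg/L as Cl₂.
Cl₂ equivalent: 2.09 mg/L × 1,520,000 L = 3177 g.
Product at 90.0% available Cl: 3177 / 0.9 = 3529 g.

3.53 kg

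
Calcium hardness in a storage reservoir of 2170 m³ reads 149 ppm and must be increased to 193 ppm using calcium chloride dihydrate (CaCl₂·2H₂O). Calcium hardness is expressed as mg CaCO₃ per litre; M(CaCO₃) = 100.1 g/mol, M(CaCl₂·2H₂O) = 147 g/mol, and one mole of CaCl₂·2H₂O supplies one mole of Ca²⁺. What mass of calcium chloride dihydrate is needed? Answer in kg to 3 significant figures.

Volume: 2170 m³ = 2,170,000 L.
Hardness to add: (193 − 149) = 44 mg/L as CaCO₃ × 2,170,000 L = 95,480 g as CaCO₃.
Moles of Ca²⁺ (1 mol Ca²⁺ ≡ 1 mol CaCO₃): 95,480 / 100.1 g/mol = 953.8 mol.
Mass of CaCl₂·2H₂O: 953.8 × 147 = 140,200 g.

140 kg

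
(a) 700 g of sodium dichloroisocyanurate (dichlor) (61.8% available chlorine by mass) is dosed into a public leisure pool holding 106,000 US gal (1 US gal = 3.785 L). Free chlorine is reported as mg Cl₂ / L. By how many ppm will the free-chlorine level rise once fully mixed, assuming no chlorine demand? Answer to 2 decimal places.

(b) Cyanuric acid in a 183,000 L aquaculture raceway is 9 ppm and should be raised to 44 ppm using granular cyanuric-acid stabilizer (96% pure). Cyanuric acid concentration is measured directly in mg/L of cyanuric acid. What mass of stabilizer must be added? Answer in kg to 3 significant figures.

(a) Volume: 106,000 US gal × 3.785 L/gal = 401,210 L.
(a) Available chlorine delivered: 700 g × 0.618 = 432.6 g as Cl₂.
(a) Concentration rise: 432.6 g / 401,210 L = 1.078 mg/L = 1.08 ppm.

(b) CYA to add: (44 − 9) = 35 mg/L × 183,000 L = 6405 g cyanuric acid.
(b) At 96% purity: 6405 / 0.96 = 6672 g product.

(a) 1.08 ppm; (b) 6.67 kg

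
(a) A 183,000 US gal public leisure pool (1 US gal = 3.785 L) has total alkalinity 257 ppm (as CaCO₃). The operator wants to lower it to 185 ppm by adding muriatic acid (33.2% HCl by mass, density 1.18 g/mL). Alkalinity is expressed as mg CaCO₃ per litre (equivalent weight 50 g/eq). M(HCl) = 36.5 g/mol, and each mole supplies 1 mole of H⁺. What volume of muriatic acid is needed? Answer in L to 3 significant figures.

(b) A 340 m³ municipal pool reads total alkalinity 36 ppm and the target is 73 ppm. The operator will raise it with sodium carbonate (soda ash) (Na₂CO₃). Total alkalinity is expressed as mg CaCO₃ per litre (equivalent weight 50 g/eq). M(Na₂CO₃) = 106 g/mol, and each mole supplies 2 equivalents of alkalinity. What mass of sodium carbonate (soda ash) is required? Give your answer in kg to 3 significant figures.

(a) 92.9 L; (b) 13.3 kg

(a) Volume: 183,000 US gal × 3.785 L/gal = 692,655 L.
(a) Alkalinity to neutralize: (257 − 185) = 72 mg/L as CaCO₃ × 692,655 L = 49,870 g as CaCO₃.
(a) Equivalents of H⁺ required: 49,870 ÷ 50 g/eq = 997.4 eq = 997.4 mol HCl.
(a) Mass of HCl: 997.4 × 36.5 = 36,410 g.
(a) Mass of 33.2% solution: 36,410 / 0.332 = 109,700 g.
(a) Volume: 109,700 g ÷ 1.18 g/mL = 92,930 mL.

(b) Volume: 340 m³ = 340,000 L.
(b) Alkalinity to add: (73 − 36) = 37 mg/L as CaCO₃ × 340,000 L = 12,580 g as CaCO₃.
(b) Equivalents: 12,580 g ÷ 50 g/eq = 251.6 eq.
(b) Each mole of Na₂CO₃ supplies 2 eq, so 251.6 / 2 = 125.8 mol.
(b) Mass: 125.8 mol × 106 g/mol = 13,330 g.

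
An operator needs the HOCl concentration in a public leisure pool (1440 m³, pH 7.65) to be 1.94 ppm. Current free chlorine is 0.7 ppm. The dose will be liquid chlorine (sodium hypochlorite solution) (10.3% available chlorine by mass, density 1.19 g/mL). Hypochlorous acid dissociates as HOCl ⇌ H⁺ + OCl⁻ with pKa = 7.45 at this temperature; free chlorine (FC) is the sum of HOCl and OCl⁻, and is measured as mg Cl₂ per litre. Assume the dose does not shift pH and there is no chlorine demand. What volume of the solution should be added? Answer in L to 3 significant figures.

Volume: 1440 m³ = 1,440,000 L.
[OCl⁻]/[HOCl] = 10^(pH − pKa) = 10^(7.65 − 7.45) = 1.585; fraction as HOCl = 1/(1 + 1.585) = 0.3869.
Free chlorine required for 1.94 ppm HOCl: 1.94 / 0.3869 = 5.015 ppm.
FC to add: 5.015 − 0.7 = 4.315 mg/L as Cl₂.
Cl₂ equivalent: 4.315 mg/L × 1,440,000 L = 6213 g.
Product at 10.3% available Cl: 6213 / 0.103 = 60,320 g.
Volume: 60,320 g ÷ 1.19 g/mL = 50,690 mL.

50.7 L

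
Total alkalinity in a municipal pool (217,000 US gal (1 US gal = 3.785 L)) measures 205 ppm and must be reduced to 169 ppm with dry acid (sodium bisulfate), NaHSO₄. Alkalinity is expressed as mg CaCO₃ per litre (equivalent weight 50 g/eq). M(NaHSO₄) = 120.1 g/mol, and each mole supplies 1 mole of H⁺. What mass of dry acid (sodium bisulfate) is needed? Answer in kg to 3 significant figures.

71.0 kg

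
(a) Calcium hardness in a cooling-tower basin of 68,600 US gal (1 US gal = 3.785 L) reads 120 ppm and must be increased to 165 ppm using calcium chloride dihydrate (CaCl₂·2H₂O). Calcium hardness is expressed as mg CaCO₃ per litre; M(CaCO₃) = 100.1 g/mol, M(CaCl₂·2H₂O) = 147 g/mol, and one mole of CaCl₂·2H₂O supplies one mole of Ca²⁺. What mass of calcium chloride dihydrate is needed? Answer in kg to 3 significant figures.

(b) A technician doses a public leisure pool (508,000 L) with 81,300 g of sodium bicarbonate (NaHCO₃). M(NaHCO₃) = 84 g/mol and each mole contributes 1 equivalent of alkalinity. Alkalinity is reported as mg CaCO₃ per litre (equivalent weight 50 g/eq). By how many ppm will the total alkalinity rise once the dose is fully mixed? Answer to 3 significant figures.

(a) Volume: 68,600 US gal × 3.785 L/gal = 259,651 L.
(a) Hardness to add: (165 − 120) = 45 mg/L as CaCO₃ × 259,651 L = 11,680 g as CaCO₃.
(a) Moles of Ca²⁺ (1 mol Ca²⁺ ≡ 1 mol CaCO₃): 11,680 / 100.1 g/mol = 116.7 mol.
(a) Mass of CaCl₂·2H₂O: 116.7 × 147 = 17,160 g.

(b) Moles of NaHCO₃: 81,300 g ÷ 84 g/mol = 967.9 mol → 967.9 eq of alkalinity.
(b) As CaCO₃: 967.9 eq × 50 g/eq = 48,390 g.
(b) Rise: 48,390 g / 508,000 L × 1000 = 95.26 mg/L.

(a) 17.2 kg; (b) 95.3 ppm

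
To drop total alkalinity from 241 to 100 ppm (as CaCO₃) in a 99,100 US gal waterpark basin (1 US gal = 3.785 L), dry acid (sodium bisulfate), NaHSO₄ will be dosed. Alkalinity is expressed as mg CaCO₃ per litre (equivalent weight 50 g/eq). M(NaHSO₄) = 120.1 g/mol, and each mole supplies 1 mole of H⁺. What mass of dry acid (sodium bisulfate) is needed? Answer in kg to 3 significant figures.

127 kg

Volume: 99,100 US gal × 3.785 L/gal = 375,094 L.
Alkalinity to neutralize: (241 − 100) = 141 mg/L as CaCO₃ × 375,094 L = 52,890 g as CaCO₃.
Equivalents of H⁺ required: 52,890 ÷ 50 g/eq = 1058 eq = 1058 mol NaHSO₄.
Mass of NaHSO₄: 1058 × 120.1 = 127,000 g.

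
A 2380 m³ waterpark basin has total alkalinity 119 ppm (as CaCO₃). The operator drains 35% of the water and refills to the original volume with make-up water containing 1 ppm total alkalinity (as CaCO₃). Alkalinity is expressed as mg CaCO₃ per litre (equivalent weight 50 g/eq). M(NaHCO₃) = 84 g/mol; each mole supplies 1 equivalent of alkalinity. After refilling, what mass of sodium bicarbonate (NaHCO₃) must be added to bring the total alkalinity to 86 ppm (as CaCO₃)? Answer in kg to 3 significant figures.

33.2 kg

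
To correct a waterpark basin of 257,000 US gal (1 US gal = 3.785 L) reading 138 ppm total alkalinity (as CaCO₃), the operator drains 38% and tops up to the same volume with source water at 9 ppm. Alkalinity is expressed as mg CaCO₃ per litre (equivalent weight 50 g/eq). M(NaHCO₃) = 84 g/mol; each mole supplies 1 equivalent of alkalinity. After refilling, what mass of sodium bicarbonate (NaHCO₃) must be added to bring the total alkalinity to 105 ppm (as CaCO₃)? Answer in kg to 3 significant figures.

Volume: 257,000 US gal × 3.785 L/gal = 972,745 L.
After draining 38% and refilling: 138 × 0.62 + 9 × 0.38 = 88.98 ppm.
Deficit to target: 105 − 88.98 = 16.02 mg/L.
As CaCO₃: 16.02 mg/L × 972,745 L = 15,580 g; ÷ 50 g/eq ÷ 1 = 311.7 mol NaHCO₃.
Mass: 311.7 × 84 = 26,180 g.

26.2 kg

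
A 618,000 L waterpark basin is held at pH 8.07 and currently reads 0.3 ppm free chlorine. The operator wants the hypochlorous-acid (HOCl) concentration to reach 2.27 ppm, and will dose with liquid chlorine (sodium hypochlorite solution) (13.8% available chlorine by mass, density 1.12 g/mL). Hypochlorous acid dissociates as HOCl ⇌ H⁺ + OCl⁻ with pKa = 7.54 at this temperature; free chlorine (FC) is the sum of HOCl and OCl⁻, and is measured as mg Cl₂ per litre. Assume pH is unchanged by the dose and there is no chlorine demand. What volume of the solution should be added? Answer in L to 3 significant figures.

38.6 L

[OCl⁻]/[HOCl] = 10^(pH − pKa) = 10^(8.07 − 7.54) = 3.388; fraction as HOCl = 1/(1 + 3.388) = 0.2279.
Free chlorine required for 2.27 ppm HOCl: 2.27 / 0.2279 = 9.962 ppm.
FC to add: 9.962 − 0.3 = 9.662 mg/L as Cl₂.
Cl₂ equivalent: 9.662 mg/L × 618,000 L = 5971 g.
Product at 13.8% available Cl: 5971 / 0.138 = 43,270 g.
Volume: 43,270 g ÷ 1.12 g/mL = 38,630 mL.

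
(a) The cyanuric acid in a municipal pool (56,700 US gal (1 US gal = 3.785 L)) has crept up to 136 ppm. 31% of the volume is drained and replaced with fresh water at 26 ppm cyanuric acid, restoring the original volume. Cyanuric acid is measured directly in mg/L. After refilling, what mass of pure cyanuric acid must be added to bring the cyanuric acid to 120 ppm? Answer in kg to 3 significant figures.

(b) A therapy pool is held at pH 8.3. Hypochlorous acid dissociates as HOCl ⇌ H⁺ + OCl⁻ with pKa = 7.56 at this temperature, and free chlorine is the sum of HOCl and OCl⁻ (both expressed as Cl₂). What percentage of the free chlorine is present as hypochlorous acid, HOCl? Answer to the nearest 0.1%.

(a) Volume: 56,700 US gal × 3.785 L/gal = 214,610 L.
(a) After draining 31% and refilling: 136 × 0.69 + 26 × 0.31 = 101.9 ppm.
(a) Deficit to target: 120 − 101.9 = 18.1 mg/L.
(a) Mass: 18.1 mg/L × 214,610 L = 3884 g cyanuric acid.

(b) [OCl⁻]/[HOCl] = 10^(pH − pKa) = 10^(8.3 − 7.56) = 10^0.74 = 5.495.
(b) Fraction as HOCl = 1 / (1 + 5.495) = 0.154.

(a) 3.88 kg; (b) 15.4%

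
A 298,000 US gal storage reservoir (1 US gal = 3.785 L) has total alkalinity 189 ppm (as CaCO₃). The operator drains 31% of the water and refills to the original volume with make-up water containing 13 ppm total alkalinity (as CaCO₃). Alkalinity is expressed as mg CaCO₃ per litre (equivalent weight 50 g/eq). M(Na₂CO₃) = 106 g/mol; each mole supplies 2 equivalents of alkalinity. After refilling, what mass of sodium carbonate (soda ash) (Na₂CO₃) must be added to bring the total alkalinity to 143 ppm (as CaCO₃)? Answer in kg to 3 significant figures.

10.2 kg

Volume: 298,000 US gal × 3.785 L/gal = 1,127,930 L.
After draining 31% and refilling: 189 × 0.69 + 13 × 0.31 = 134.44 ppm.
Deficit to target: 143 − 134.44 = 8.56 mg/L.
As CaCO₃: 8.56 mg/L × 1,127,930 L = 9655 g; ÷ 50 g/eq ÷ 2 = 96.55 mol Na₂CO₃.
Mass: 96.55 × 106 = 10,230 g.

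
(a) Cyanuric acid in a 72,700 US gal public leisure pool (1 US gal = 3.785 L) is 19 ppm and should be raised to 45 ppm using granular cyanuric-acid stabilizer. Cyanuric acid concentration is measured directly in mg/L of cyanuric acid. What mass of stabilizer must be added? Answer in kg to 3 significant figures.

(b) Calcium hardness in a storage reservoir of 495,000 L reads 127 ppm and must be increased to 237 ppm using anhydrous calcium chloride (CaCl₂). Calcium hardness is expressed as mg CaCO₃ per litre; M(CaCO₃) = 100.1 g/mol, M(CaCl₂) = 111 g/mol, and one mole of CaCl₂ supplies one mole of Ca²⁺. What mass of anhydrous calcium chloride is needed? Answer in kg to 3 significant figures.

(a) Volume: 72,700 US gal × 3.785 L/gal = 275,170 L.
(a) CYA to add: (45 − 19) = 26 mg/L × 275,170 L = 7154 g cyanuric acid.

(b) Hardness to add: (237 − 127) = 110 mg/L as CaCO₃ × 495,000 L = 54,450 g as CaCO₃.
(b) Moles of Ca²⁺ (1 mol Ca²⁺ ≡ 1 mol CaCO₃): 54,450 / 100.1 g/mol = 544 mol.
(b) Mass of CaCl₂: 544 × 111 = 60,380 g.

(a) 7.15 kg; (b) 60.4 kg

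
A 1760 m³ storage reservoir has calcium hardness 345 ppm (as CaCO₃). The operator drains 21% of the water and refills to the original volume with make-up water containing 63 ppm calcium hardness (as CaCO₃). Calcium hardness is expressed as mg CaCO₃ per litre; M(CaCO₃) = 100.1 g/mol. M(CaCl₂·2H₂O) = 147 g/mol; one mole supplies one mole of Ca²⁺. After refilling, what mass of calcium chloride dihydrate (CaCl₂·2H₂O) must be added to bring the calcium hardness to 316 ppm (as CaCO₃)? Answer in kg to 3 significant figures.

Volume: 1760 m³ = 1,760,000 L.
After draining 21% and refilling: 345 × 0.79 + 63 × 0.21 = 285.78 ppm.
Deficit to target: 316 − 285.78 = 30.22 mg/L.
As CaCO₃: 30.22 mg/L × 1,760,000 L = 53,190 g; ÷ 100.1 = 531.3 mol Ca²⁺.
Mass: 531.3 × 147 = 78,110 g.

78.1 kg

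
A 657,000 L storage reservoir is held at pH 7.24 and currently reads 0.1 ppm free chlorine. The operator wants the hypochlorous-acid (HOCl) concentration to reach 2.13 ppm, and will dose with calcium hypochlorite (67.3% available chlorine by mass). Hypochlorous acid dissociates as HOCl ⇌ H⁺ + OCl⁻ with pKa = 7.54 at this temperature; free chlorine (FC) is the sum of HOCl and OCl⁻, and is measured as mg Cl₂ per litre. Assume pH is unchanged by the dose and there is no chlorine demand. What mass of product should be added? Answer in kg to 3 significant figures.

3.02 kg

[OCl⁻]/[HOCl] = 10^(pH − pKa) = 10^(7.24 − 7.54) = 0.5012; fraction as HOCl = 1/(1 + 0.5012) = 0.6661.
Free chlorine required for 2.13 ppm HOCl: 2.13 / 0.6661 = 3.198 ppm.
FC to add: 3.198 − 0.1 = 3.098 mg/L as Cl₂.
Cl₂ equivalent: 3.098 mg/L × 657,000 L = 2035 g.
Product at 67.3% available Cl: 2035 / 0.673 = 3024 g.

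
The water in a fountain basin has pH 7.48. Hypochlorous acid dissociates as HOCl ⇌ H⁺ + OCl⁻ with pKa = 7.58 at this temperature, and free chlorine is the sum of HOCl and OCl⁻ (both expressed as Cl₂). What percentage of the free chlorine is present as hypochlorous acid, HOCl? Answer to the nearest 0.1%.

55.7%

[OCl⁻]/[HOCl] = 10^(pH − pKa) = 10^(7.48 − 7.58) = 10^-0.10 = 0.7943.
Fraction as HOCl = 1 / (1 + 0.7943) = 0.5573.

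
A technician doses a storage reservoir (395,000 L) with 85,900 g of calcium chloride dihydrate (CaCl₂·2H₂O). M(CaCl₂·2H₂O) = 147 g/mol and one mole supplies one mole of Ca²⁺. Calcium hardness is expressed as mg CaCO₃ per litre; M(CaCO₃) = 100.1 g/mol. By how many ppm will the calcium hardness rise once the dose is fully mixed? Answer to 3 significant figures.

148 ppm

Moles of Ca²⁺: 85,900 g ÷ 147 g/mol = 584.4 mol.
As CaCO₃: 584.4 mol × 100.1 g/mol = 58,490 g.
Rise: 58,490 g / 395,000 L × 1000 = 148.1 mg/L.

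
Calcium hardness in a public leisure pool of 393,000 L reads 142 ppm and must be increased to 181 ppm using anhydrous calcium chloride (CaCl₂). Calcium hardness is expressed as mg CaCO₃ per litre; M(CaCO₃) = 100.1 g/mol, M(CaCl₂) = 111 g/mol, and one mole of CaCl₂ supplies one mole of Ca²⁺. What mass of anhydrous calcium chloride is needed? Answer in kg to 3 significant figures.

Hardness to add: (181 − 142) = 39 mg/L as CaCO₃ × 393,000 L = 15,330 g as CaCO₃.
Moles of Ca²⁺ (1 mol Ca²⁺ ≡ 1 mol CaCO₃): 15,330 / 100.1 g/mol = 153.1 mol.
Mass of CaCl₂: 153.1 × 111 = 17,000 g.

17.0 kg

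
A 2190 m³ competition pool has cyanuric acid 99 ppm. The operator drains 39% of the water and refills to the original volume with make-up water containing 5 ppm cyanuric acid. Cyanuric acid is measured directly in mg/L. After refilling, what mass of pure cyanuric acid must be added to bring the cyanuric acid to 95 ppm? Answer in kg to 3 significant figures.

71.5 kg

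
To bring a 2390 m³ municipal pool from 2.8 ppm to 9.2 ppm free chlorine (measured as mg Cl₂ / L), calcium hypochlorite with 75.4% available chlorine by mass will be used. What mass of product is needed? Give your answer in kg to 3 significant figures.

Volume: 2390 m³ = 2,390,000 L.
Chlorine deficit: 9.2 − 2.8 = 6.4 ppm = 6.4 mg/L as Cl₂.
Cl₂ equivalent needed: 6.4 mg/L × 2,390,000 L = 15,300,000 mg = 15,300 g.
Product at 75.4% available chlorine: 15,300 / 0.754 = 20,290 g.

20.3 kg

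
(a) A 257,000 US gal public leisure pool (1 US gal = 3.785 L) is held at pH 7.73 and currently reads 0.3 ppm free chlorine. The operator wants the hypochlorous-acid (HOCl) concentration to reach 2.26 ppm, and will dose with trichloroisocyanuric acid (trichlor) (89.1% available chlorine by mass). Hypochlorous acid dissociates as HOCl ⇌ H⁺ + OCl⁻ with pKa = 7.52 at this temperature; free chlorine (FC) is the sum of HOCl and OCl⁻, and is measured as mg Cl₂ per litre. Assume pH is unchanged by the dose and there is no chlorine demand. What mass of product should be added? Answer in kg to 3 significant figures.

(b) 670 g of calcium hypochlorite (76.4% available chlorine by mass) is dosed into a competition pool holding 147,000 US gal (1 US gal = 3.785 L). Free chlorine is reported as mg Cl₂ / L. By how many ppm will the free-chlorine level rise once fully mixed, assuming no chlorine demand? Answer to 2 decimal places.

(a) 6.14 kg; (b) 0.92 ppm

(a) Volume: 257,000 US gal × 3.785 L/gal = 972,745 L.
(a) [OCl⁻]/[HOCl] = 10^(pH − pKa) = 10^(7.73 − 7.52) = 1.622; fraction as HOCl = 1/(1 + 1.622) = 0.3814.
(a) Free chlorine required for 2.26 ppm HOCl: 2.26 / 0.3814 = 5.925 ppm.
(a) FC to add: 5.925 − 0.3 = 5.625 mg/L as Cl₂.
(a) Cl₂ equivalent: 5.625 mg/L × 972,745 L = 5472 g.
(a) Product at 89.1% available Cl: 5472 / 0.891 = 6141 g.

(b) Volume: 147,000 US gal × 3.785 L/gal = 556,395 L.
(b) Available chlorine delivered: 670 g × 0.764 = 511.9 g as Cl₂.
(b) Concentration rise: 511.9 g / 556,395 L = 0.92 mg/L = 0.92 ppm.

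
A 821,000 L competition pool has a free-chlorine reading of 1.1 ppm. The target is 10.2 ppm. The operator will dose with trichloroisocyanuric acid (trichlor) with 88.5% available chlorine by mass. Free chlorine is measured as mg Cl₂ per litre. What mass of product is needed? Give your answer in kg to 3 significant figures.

8.44 kg

Chlorine deficit: 10.2 − 1.1 = 9.1 ppm = 9.1 mg/L as Cl₂.
Cl₂ equivalent needed: 9.1 mg/L × 821,000 L = 7,471,000 mg = 7471 g.
Product at 88.5% available chlorine: 7471 / 0.885 = 8442 g.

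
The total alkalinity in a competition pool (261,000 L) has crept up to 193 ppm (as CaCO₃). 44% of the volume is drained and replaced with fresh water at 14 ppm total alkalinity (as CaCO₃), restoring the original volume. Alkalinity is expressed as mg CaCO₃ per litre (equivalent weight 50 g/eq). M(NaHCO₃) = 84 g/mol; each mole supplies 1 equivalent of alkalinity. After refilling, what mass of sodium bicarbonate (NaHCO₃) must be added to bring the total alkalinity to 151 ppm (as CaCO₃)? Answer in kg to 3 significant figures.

After draining 44% and refilling: 193 × 0.56 + 14 × 0.44 = 114.24 ppm.
Deficit to target: 151 − 114.24 = 36.76 mg/L.
As CaCO₃: 36.76 mg/L × 261,000 L = 9594 g; ÷ 50 g/eq ÷ 1 = 191.9 mol NaHCO₃.
Mass: 191.9 × 84 = 16,120 g.

16.1 kg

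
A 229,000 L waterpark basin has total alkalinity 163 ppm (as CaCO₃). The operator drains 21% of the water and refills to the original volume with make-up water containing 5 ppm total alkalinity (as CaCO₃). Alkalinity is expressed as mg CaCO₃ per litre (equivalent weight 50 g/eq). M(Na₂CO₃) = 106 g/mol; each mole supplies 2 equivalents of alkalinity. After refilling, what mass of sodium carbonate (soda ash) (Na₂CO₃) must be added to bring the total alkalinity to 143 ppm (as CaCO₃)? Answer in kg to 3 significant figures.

3.20 kg

After draining 21% and refilling: 163 × 0.79 + 5 × 0.21 = 129.82 ppm.
Deficit to target: 143 − 129.82 = 13.18 mg/L.
As CaCO₃: 13.18 mg/L × 229,000 L = 3018 g; ÷ 50 g/eq ÷ 2 = 30.18 mol Na₂CO₃.
Mass: 30.18 × 106 = 3199 g.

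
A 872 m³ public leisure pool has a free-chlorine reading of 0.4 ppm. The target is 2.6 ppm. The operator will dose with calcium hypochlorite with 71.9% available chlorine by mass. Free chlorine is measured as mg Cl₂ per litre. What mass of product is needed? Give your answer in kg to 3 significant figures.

2.67 kg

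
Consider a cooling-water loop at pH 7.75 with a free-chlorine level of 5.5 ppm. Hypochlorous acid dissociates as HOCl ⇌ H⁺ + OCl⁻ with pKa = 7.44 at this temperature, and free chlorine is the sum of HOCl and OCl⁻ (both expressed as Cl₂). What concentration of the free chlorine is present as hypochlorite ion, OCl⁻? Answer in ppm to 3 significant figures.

[OCl⁻]/[HOCl] = 10^(pH − pKa) = 10^(7.75 − 7.44) = 10^0.31 = 2.042.
Fraction as HOCl = 1 / (1 + 2.042) = 0.3288.
OCl⁻ = (1 − 0.3288) × 5.5 ppm = 3.692 ppm.

3.69 ppm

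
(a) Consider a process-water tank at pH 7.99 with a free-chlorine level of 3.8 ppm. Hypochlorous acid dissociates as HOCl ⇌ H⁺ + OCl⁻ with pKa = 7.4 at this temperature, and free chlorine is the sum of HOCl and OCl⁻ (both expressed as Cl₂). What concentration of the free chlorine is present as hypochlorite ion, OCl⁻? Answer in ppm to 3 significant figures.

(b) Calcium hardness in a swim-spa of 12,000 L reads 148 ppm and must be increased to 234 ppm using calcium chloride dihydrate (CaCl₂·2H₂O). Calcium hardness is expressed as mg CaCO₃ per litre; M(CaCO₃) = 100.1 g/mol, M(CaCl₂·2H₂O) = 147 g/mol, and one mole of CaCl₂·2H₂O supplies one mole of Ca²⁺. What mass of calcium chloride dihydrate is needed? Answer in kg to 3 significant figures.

(a) [OCl⁻]/[HOCl] = 10^(pH − pKa) = 10^(7.99 − 7.4) = 10^0.59 = 3.89.
(a) Fraction as HOCl = 1 / (1 + 3.89) = 0.2045.
(a) OCl⁻ = (1 − 0.2045) × 3.8 ppm = 3.023 ppm.

(b) Hardness to add: (234 − 148) = 86 mg/L as CaCO₃ × 12,000 L = 1032 g as CaCO₃.
(b) Moles of Ca²⁺ (1 mol Ca²⁺ ≡ 1 mol CaCO₃): 1032 / 100.1 g/mol = 10.31 mol.
(b) Mass of CaCl₂·2H₂O: 10.31 × 147 = 1516 g.

(a) 3.02 ppm; (b) 1.52 kg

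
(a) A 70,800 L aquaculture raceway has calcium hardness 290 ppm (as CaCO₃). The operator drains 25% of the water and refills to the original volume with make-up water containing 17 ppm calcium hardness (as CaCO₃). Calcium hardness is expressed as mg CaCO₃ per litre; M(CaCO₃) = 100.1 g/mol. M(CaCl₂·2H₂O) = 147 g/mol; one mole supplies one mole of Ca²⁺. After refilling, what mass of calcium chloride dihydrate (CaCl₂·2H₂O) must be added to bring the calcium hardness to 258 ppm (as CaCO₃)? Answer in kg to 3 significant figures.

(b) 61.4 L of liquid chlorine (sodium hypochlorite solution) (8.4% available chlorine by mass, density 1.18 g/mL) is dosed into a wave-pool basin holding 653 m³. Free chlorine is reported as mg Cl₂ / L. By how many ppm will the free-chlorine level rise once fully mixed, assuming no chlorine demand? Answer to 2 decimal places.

(a) After draining 25% and refilling: 290 × 0.75 + 17 × 0.25 = 221.75 ppm.
(a) Deficit to target: 258 − 221.75 = 36.25 mg/L.
(a) As CaCO₃: 36.25 mg/L × 70,800 L = 2566 g; ÷ 100.1 = 25.64 mol Ca²⁺.
(a) Mass: 25.64 × 147 = 3769 g.

(b) Volume: 653 m³ = 653,000 L.
(b) Mass of solution: 61.4 L × 1000 mL/L × 1.18 g/mL = 72,450 g.
(b) Available chlorine delivered: 72,450 g × 0.084 = 6086 g as Cl₂.
(b) Concentration rise: 6086 g / 653,000 L = 9.32 mg/L = 9.32 ppm.

(a) 3.77 kg; (b) 9.32 ppm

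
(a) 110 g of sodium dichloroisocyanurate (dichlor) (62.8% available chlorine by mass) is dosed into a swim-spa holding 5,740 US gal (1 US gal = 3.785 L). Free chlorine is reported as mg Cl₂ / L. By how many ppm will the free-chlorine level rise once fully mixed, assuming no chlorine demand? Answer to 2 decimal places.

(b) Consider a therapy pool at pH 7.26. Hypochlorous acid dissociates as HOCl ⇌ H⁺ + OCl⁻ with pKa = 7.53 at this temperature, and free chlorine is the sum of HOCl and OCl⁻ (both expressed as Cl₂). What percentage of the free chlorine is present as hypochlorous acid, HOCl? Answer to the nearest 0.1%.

(a) 3.18 ppm; (b) 65.1%

(a) Volume: 5,740 US gal × 3.785 L/gal = 21,726 L.
(a) Available chlorine delivered: 110 g × 0.628 = 69.08 g as Cl₂.
(a) Concentration rise: 69.08 g / 21,726 L = 3.18 mg/L = 3.18 ppm.

(b) [OCl⁻]/[HOCl] = 10^(pH − pKa) = 10^(7.26 − 7.53) = 10^-0.27 = 0.537.
(b) Fraction as HOCl = 1 / (1 + 0.537) = 0.6506.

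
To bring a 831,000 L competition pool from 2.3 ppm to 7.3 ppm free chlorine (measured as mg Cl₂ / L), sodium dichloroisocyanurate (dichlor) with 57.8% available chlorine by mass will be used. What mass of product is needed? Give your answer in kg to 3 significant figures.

7.19 kg

Chlorine deficit: 7.3 − 2.3 = 5 ppm = 5 mg/L as Cl₂.
Cl₂ equivalent needed: 5 mg/L × 831,000 L = 4,155,000 mg = 4155 g.
Product at 57.8% available chlorine: 4155 / 0.578 = 7189 g.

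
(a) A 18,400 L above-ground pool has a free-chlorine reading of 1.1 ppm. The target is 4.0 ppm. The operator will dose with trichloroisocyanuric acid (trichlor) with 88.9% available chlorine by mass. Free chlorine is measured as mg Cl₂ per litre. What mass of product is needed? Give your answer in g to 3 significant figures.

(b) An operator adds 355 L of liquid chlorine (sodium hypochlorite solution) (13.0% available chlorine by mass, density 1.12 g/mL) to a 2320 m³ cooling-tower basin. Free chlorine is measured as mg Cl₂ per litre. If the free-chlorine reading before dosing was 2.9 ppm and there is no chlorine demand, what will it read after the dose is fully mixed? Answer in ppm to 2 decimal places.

(a) 60.0 g; (b) 25.18 ppm

(a) Chlorine deficit: 4.0 − 1.1 = 2.9 ppm = 2.9 mg/L as Cl₂.
(a) Cl₂ equivalent needed: 2.9 mg/L × 18,400 L = 53,360 mg = 53.36 g.
(a) Product at 88.9% available chlorine: 53.36 / 0.889 = 60.02 g.

(b) Volume: 2320 m³ = 2,320,000 L.
(b) Mass of solution: 355 L × 1000 mL/L × 1.12 g/mL = 397,600 g.
(b) Available chlorine delivered: 397,600 g × 0.13 = 51,690 g as Cl₂.
(b) Concentration rise: 51,690 g / 2,320,000 L = 22.28 mg/L = 22.28 ppm.
(b) Final FC: 2.9 + 22.28 = 25.18 ppm.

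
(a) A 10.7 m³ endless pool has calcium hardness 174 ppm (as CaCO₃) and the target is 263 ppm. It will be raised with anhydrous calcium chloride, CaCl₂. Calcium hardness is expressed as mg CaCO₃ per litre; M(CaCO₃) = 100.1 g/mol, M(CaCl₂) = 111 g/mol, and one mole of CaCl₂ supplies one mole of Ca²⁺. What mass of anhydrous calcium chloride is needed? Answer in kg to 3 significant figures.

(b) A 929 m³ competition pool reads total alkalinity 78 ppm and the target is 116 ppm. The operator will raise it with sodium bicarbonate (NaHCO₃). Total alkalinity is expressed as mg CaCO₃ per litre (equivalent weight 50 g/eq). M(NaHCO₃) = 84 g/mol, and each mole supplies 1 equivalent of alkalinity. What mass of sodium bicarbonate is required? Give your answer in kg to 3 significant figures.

(a) Volume: 10.7 m³ = 10,700 L.
(a) Hardness to add: (263 − 174) = 89 mg/L as CaCO₃ × 10,700 L = 952.3 g as CaCO₃.
(a) Moles of Ca²⁺ (1 mol Ca²⁺ ≡ 1 mol CaCO₃): 952.3 / 100.1 g/mol = 9.513 mol.
(a) Mass of CaCl₂: 9.513 × 111 = 1056 g.

(b) Volume: 929 m³ = 929,000 L.
(b) Alkalinity to add: (116 − 78) = 38 mg/L as CaCO₃ × 929,000 L = 35,300 g as CaCO₃.
(b) Equivalents: 35,300 g ÷ 50 g/eq = 706 eq.
(b) NaHCO₃ supplies 1 eq per mole → 706 mol.
(b) Mass: 706 mol × 84 g/mol = 59,310 g.

(a) 1.06 kg; (b) 59.3 kg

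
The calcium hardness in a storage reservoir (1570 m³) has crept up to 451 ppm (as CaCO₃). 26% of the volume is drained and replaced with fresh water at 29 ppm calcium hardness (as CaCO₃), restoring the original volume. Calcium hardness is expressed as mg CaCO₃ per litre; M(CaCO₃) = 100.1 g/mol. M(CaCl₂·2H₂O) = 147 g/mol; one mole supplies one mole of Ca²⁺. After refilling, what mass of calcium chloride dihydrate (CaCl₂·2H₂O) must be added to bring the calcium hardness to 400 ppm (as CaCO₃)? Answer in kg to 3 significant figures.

Volume: 1570 m³ = 1,570,000 L.
After draining 26% and refilling: 451 × 0.74 + 29 × 0.26 = 341.28 ppm.
Deficit to target: 400 − 341.28 = 58.72 mg/L.
As CaCO₃: 58.72 mg/L × 1,570,000 L = 92,190 g; ÷ 100.1 = 921 mol Ca²⁺.
Mass: 921 × 147 = 135,400 g.

135 kg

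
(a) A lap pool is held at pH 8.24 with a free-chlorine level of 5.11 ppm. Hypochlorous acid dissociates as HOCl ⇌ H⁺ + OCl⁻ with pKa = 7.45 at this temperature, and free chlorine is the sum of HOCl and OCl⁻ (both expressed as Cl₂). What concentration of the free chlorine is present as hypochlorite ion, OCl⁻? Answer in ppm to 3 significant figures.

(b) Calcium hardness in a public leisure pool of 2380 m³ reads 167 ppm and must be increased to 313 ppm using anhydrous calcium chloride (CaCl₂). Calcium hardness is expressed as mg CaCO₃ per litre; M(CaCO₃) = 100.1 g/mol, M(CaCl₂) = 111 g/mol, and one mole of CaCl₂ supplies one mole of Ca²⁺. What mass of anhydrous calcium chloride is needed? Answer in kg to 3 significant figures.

(a) 4.40 ppm; (b) 385 kg

(a) [OCl⁻]/[HOCl] = 10^(pH − pKa) = 10^(8.24 − 7.45) = 10^0.79 = 6.166.
(a) Fraction as HOCl = 1 / (1 + 6.166) = 0.1395.
(a) OCl⁻ = (1 − 0.1395) × 5.11 ppm = 4.397 ppm.

(b) Volume: 2380 m³ = 2,380,000 L.
(b) Hardness to add: (313 − 167) = 146 mg/L as CaCO₃ × 2,380,000 L = 347,500 g as CaCO₃.
(b) Moles of Ca²⁺ (1 mol Ca²⁺ ≡ 1 mol CaCO₃): 347,500 / 100.1 g/mol = 3471 mol.
(b) Mass of CaCl₂: 3471 × 111 = 385,300 g.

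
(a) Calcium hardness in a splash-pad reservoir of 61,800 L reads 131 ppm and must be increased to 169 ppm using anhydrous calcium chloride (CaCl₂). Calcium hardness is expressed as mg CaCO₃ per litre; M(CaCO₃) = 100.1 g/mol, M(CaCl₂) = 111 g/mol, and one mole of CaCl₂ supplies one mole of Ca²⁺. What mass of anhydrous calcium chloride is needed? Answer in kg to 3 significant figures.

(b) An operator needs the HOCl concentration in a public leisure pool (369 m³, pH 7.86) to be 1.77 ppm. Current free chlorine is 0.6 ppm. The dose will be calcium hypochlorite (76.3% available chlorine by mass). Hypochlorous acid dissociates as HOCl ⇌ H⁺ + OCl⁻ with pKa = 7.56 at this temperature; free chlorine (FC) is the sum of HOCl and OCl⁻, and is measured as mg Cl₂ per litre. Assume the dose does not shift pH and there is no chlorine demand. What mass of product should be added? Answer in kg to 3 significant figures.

(a) Hardness to add: (169 − 131) = 38 mg/L as CaCO₃ × 61,800 L = 2348 g as CaCO₃.
(a) Moles of Ca²⁺ (1 mol Ca²⁺ ≡ 1 mol CaCO₃): 2348 / 100.1 g/mol = 23.46 mol.
(a) Mass of CaCl₂: 23.46 × 111 = 2604 g.

(b) Volume: 369 m³ = 369,000 L.
(b) [OCl⁻]/[HOCl] = 10^(pH − pKa) = 10^(7.86 − 7.56) = 1.995; fraction as HOCl = 1/(1 + 1.995) = 0.3339.
(b) Free chlorine required for 1.77 ppm HOCl: 1.77 / 0.3339 = 5.302 ppm.
(b) FC to add: 5.302 − 0.6 = 4.702 mg/L as Cl₂.
(b) Cl₂ equivalent: 4.702 mg/L × 369,000 L = 1735 g.
(b) Product at 76.3% available Cl: 1735 / 0.763 = 2274 g.

(a) 2.60 kg; (b) 2.27 kg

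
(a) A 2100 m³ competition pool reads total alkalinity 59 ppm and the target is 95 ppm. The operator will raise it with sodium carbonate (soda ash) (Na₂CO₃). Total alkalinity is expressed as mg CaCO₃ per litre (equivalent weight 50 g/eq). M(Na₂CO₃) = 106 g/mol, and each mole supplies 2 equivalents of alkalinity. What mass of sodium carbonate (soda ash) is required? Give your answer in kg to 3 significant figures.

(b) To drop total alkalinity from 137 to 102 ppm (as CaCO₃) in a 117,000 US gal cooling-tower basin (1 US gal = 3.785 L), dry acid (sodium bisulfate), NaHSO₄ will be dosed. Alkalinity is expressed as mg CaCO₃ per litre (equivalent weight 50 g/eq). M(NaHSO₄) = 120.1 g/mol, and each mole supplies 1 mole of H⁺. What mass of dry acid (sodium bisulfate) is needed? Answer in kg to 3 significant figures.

(a) Volume: 2100 m³ = 2,100,000 L.
(a) Alkalinity to add: (95 − 59) = 36 mg/L as CaCO₃ × 2,100,000 L = 75,600 g as CaCO₃.
(a) Equivalents: 75,600 g ÷ 50 g/eq = 1512 eq.
(a) Each mole of Na₂CO₃ supplies 2 eq, so 1512 / 2 = 756 mol.
(a) Mass: 756 mol × 106 g/mol = 80,140 g.

(b) Volume: 117,000 US gal × 3.785 L/gal = 442,845 L.
(b) Alkalinity to neutralize: (137 − 102) = 35 mg/L as CaCO₃ × 442,845 L = 15,500 g as CaCO₃.
(b) Equivalents of H⁺ required: 15,500 ÷ 50 g/eq = 310 eq = 310 mol NaHSO₄.
(b) Mass of NaHSO₄: 310 × 120.1 = 37,230 g.

(a) 80.1 kg; (b) 37.2 kg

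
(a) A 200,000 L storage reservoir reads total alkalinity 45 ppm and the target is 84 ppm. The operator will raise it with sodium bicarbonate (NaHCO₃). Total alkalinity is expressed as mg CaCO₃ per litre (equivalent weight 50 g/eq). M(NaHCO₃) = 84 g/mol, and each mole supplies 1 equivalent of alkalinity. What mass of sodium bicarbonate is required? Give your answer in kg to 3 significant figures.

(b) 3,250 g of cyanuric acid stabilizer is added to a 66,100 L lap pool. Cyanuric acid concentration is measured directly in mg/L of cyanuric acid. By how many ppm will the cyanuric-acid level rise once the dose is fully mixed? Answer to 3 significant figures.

(a) 13.1 kg; (b) 49.2 ppm

(a) Alkalinity to add: (84 − 45) = 39 mg/L as CaCO₃ × 200,000 L = 7800 g as CaCO₃.
(a) Equivalents: 7800 g ÷ 50 g/eq = 156 eq.
(a) NaHCO₃ supplies 1 eq per mole → 156 mol.
(a) Mass: 156 mol × 84 g/mol = 13,100 g.

(b) Rise: 3,250 g / 66,100 L × 1000 = 49.17 mg/L.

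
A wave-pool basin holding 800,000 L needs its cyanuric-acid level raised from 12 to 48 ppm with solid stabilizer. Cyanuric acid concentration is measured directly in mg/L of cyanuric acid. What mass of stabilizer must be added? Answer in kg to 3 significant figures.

CYA to add: (48 − 12) = 36 mg/L × 800,000 L = 28,800 g cyanuric acid.

28.8 kg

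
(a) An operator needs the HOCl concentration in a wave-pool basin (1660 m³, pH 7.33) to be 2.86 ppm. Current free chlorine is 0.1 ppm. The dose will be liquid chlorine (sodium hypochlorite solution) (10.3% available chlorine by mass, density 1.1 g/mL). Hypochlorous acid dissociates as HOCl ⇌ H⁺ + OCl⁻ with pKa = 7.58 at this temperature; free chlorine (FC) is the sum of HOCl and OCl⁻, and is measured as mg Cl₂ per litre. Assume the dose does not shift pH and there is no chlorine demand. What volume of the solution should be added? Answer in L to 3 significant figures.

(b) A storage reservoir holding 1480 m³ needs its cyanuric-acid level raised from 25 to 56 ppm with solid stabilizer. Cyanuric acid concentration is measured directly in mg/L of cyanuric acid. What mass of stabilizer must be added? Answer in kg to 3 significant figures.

(a) 64.0 L; (b) 45.9 kg

(a) Volume: 1660 m³ = 1,660,000 L.
(a) [OCl⁻]/[HOCl] = 10^(pH − pKa) = 10^(7.33 − 7.58) = 0.5623; fraction as HOCl = 1/(1 + 0.5623) = 0.6401.
(a) Free chlorine required for 2.86 ppm HOCl: 2.86 / 0.6401 = 4.468 ppm.
(a) FC to add: 4.468 − 0.1 = 4.368 mg/L as Cl₂.
(a) Cl₂ equivalent: 4.368 mg/L × 1,660,000 L = 7251 g.
(a) Product at 10.3% available Cl: 7251 / 0.103 = 70,400 g.
(a) Volume: 70,400 g ÷ 1.1 g/mL = 64,000 mL.

(b) Volume: 1480 m³ = 1,480,000 L.
(b) CYA to add: (56 − 25) = 31 mg/L × 1,480,000 L = 45,880 g cyanuric acid.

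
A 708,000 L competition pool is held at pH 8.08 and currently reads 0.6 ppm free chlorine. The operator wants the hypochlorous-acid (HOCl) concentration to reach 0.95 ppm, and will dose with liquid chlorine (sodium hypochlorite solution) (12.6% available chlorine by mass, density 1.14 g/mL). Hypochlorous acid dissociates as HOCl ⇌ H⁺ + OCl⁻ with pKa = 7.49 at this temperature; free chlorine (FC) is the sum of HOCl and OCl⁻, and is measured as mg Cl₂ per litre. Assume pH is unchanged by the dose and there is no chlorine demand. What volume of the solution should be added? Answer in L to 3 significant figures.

[OCl⁻]/[HOCl] = 10^(pH − pKa) = 10^(8.08 − 7.49) = 3.89; fraction as HOCl = 1/(1 + 3.89) = 0.2045.
Free chlorine required for 0.95 ppm HOCl: 0.95 / 0.2045 = 4.646 ppm.
FC to add: 4.646 − 0.6 = 4.046 mg/L as Cl₂.
Cl₂ equivalent: 4.046 mg/L × 708,000 L = 2865 g.
Product at 12.6% available Cl: 2865 / 0.126 = 22,730 g.
Volume: 22,730 g ÷ 1.14 g/mL = 19,940 mL.

19.9 L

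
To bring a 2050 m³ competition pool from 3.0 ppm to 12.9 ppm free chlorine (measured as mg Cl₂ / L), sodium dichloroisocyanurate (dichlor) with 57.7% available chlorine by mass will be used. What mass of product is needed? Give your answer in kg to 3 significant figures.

35.2 kg

Volume: 2050 m³ = 2,050,000 L.
Chlorine deficit: 12.9 − 3.0 = 9.9 ppm = 9.9 mg/L as Cl₂.
Cl₂ equivalent needed: 9.9 mg/L × 2,050,000 L = 20,300,000 mg = 20,300 g.
Product at 57.7% available chlorine: 20,300 / 0.577 = 35,170 g.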